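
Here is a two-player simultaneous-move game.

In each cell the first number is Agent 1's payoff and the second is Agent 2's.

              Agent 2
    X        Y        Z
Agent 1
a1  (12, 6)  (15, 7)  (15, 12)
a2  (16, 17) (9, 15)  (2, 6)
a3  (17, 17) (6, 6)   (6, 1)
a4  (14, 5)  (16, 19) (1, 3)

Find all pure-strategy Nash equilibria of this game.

Agent 1 against X: payoffs 12, 16, 17, 14 → best response a3.
Agent 1 against Y: payoffs 15, 9, 6, 16 → best response a4.
Agent 1 against Z: payoffs 15, 2, 6, 1 → best response a1.
Agent 2 against a1: payoffs 6, 7, 12 → best response Z.
Agent 2 against a2: payoffs 17, 15, 6 → best response X.
Agent 2 against a3: payoffs 17, 6, 1 → best response X.
Agent 2 against a4: payoffs 5, 19, 3 → best response Y.
Mutual best responses: (a1, Z); (a3, X); (a4, Y).

(a1, Z), (a3, X), (a4, Y)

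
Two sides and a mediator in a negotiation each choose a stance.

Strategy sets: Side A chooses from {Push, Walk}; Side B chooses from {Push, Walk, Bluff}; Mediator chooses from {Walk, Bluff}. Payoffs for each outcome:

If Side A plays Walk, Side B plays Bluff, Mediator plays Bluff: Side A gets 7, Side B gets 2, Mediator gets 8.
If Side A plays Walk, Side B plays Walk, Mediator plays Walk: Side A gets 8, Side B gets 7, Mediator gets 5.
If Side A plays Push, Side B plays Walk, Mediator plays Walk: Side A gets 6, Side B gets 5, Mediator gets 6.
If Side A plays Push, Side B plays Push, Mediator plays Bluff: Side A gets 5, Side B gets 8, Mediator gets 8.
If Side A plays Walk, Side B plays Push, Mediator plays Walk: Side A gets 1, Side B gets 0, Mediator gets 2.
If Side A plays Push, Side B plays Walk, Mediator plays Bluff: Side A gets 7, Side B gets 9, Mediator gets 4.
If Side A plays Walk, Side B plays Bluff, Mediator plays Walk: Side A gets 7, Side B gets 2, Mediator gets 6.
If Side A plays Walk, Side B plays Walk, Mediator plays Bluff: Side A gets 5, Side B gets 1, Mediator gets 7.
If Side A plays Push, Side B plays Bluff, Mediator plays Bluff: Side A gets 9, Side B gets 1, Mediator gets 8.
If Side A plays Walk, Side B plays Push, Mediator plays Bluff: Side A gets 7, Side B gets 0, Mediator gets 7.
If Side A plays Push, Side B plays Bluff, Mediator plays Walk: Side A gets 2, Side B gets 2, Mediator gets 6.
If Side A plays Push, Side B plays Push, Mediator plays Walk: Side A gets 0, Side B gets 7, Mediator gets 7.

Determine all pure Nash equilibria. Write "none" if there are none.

Side A against (Push, Walk): payoffs 0, 1 → best response Walk.
Side A against (Push, Bluff): payoffs 5, 7 → best response Walk.
Side A against (Walk, Walk): payoffs 6, 8 → best response Walk.
Side A against (Walk, Bluff): payoffs 7, 5 → best response Push.
Side A against (Bluff, Walk): payoffs 2, 7 → best response Walk.
Side A against (Bluff, Bluff): payoffs 9, 7 → best response Push.
Side B against (Push, Walk): payoffs 7, 5, 2 → best response Push.
Side B against (Push, Bluff): payoffs 8, 9, 1 → best response Walk.
Side B against (Walk, Walk): payoffs 0, 7, 2 → best response Walk.
Side B against (Walk, Bluff): payoffs 0, 1, 2 → best response Bluff.
Mediator against (Push, Push): payoffs 7, 8 → best response Bluff.
Mediator against (Push, Walk): payoffs 6, 4 → best response Walk.
Mediator against (Push, Bluff): payoffs 6, 8 → best response Bluff.
Mediator against (Walk, Push): payoffs 2, 7 → best response Bluff.
Mediator against (Walk, Walk): payoffs 5, 7 → best response Bluff.
Mediator against (Walk, Bluff): payoffs 6, 8 → best response Bluff.
No profile is a mutual best response for all players.

There is no pure-strategy Nash equilibrium.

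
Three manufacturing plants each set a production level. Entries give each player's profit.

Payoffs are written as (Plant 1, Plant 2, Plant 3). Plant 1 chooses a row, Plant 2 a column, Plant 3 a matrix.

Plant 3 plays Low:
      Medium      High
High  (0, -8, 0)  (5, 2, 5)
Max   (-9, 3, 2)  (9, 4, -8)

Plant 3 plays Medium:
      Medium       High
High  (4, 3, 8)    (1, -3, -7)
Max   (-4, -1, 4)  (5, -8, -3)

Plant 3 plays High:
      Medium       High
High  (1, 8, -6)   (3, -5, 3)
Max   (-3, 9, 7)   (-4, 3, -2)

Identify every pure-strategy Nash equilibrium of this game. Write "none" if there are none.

Plant 1 against (Medium, Low): payoffs 0, -9 → best response High.
Plant 1 against (Medium, Medium): payoffs 4, -4 → best response High.
Plant 1 against (Medium, High): payoffs 1, -3 → best response High.
Plant 1 against (High, Low): payoffs 5, 9 → best response Max.
Plant 1 against (High, Medium): payoffs 1, 5 → best response Max.
Plant 1 against (High, High): payoffs 3, -4 → best response High.
Plant 2 against (High, Low): payoffs -8, 2 → best response High.
Plant 2 against (High, Medium): payoffs 3, -3 → best response Medium.
Plant 2 against (High, High): payoffs 8, -5 → best response Medium.
Plant 2 against (Max, Low): payoffs 3, 4 → best response High.
Plant 2 against (Max, Medium): payoffs -1, -8 → best response Medium.
Plant 2 against (Max, High): payoffs 9, 3 → best response Medium.
Plant 3 against (High, Medium): payoffs 0, 8, -6 → best response Medium.
Plant 3 against (High, High): payoffs 5, -7, 3 → best response Low.
Plant 3 against (Max, Medium): payoffs 2, 4, 7 → best response High.
Plant 3 against (Max, High): payoffs -8, -3, -2 → best response High.
Mutual best responses: (High, Medium, Medium).

Pure NE: (High, Medium, Medium)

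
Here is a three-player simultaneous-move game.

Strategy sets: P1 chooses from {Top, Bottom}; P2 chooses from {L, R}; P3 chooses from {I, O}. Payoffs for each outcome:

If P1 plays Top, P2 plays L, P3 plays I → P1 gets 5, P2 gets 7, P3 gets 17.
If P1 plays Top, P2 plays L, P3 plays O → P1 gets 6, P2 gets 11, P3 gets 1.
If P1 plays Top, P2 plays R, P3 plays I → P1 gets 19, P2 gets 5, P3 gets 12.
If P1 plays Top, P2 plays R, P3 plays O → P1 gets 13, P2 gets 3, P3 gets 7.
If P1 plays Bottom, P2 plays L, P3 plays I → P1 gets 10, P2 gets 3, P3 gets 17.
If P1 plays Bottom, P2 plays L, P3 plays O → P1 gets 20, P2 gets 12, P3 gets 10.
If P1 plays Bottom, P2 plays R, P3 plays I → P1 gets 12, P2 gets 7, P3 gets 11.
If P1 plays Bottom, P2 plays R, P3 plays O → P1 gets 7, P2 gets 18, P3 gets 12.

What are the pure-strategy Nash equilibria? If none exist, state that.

(Top, L, I): P1 can switch to Bottom (5 → 10). Not NE.
(Top, L, O): P1 can switch to Bottom (6 → 20). Not NE.
(Top, R, I): P2 can switch to L (5 → 7). Not NE.
(Top, R, O): P2 can switch to L (3 → 11). Not NE.
(Bottom, L, I): P2 can switch to R (3 → 7). Not NE.
(Bottom, L, O): P2 can switch to R (12 → 18). Not NE.
(Bottom, R, I): P1 can switch to Top (12 → 19). Not NE.
(Bottom, R, O): P1 can switch to Top (7 → 13). Not NE.

This game has no pure Nash equilibrium.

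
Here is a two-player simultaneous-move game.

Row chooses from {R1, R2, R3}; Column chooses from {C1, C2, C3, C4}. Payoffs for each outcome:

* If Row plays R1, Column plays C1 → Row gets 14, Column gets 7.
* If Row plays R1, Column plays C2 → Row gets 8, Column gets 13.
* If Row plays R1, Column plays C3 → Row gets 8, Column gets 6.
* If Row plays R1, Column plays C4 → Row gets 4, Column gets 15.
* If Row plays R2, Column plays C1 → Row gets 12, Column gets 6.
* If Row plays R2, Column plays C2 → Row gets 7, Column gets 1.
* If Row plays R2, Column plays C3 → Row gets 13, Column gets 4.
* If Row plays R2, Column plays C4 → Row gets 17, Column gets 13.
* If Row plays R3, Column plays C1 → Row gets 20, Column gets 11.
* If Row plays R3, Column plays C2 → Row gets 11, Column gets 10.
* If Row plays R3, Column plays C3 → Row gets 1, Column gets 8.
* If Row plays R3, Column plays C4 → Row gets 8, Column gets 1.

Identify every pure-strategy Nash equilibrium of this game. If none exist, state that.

(R1, C1): Row can switch to R3 (14 → 20). Not NE.
(R1, C2): Row can switch to R3 (8 → 11). Not NE.
(R1, C3): Row can switch to R2 (8 → 13). Not NE.
(R1, C4): Row can switch to R2 (4 → 17). Not NE.
(R2, C1): Row can switch to R1 (12 → 14). Not NE.
(R2, C2): Row can switch to R1 (7 → 8). Not NE.
(R2, C3): Column can switch to C1 (4 → 6). Not NE.
(R2, C4): Row gets 17, best alternative 8; Column gets 13, best alternative 6. No profitable deviation — NE.
(R3, C1): Row gets 20, best alternative 14; Column gets 11, best alternative 10. No profitable deviation — NE.
(R3, C2): Column can switch to C1 (10 → 11). Not NE.
(The remaining 2 profiles each have a profitable deviation by the same check.)

The pure Nash equilibria are (R2, C4) and (R3, C1).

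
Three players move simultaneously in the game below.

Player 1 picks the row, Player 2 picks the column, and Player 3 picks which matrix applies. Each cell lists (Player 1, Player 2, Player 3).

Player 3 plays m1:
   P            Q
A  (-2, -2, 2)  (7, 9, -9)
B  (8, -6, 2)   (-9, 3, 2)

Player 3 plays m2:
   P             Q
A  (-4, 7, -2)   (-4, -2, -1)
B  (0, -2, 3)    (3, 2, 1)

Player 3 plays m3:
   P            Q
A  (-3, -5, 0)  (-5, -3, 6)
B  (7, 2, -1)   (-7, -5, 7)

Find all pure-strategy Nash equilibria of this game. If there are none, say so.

Player 1 against (P, m1): payoffs -2, 8 → best response B.
Player 1 against (P, m2): payoffs -4, 0 → best response B.
Player 1 against (P, m3): payoffs -3, 7 → best response B.
Player 1 against (Q, m1): payoffs 7, -9 → best response A.
Player 1 against (Q, m2): payoffs -4, 3 → best response B.
Player 1 against (Q, m3): payoffs -5, -7 → best response A.
Player 2 against (A, m1): payoffs -2, 9 → best response Q.
Player 2 against (A, m2): payoffs 7, -2 → best response P.
Player 2 against (A, m3): payoffs -5, -3 → best response Q.
Player 2 against (B, m1): payoffs -6, 3 → best response Q.
Player 2 against (B, m2): payoffs -2, 2 → best response Q.
Player 2 against (B, m3): payoffs 2, -5 → best response P.
Player 3 against (A, P): payoffs 2, -2, 0 → best response m1.
Player 3 against (A, Q): payoffs -9, -1, 6 → best response m3.
Player 3 against (B, P): payoffs 2, 3, -1 → best response m2.
Player 3 against (B, Q): payoffs 2, 1, 7 → best response m3.
Mutual best responses: (A, Q, m3).

The unique pure-strategy Nash equilibrium is (A, Q, m3).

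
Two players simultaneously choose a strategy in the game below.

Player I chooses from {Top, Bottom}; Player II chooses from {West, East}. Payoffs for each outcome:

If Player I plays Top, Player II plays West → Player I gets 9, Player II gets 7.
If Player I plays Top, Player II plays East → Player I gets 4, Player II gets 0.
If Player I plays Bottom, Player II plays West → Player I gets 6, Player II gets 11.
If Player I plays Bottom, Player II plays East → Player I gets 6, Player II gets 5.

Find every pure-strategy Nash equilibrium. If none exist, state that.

(Top, West)

Mark each player's best response to every combination of opponents' strategies; a profile where every player is best-responding is a pure Nash equilibrium.
Player I against West: payoffs 9, 6 → best response Top.
Player I against East: payoffs 4, 6 → best response Bottom.
Player II against Top: payoffs 7, 0 → best response West.
Player II against Bottom: payoffs 11, 5 → best response West.
Mutual best responses: (Top, West).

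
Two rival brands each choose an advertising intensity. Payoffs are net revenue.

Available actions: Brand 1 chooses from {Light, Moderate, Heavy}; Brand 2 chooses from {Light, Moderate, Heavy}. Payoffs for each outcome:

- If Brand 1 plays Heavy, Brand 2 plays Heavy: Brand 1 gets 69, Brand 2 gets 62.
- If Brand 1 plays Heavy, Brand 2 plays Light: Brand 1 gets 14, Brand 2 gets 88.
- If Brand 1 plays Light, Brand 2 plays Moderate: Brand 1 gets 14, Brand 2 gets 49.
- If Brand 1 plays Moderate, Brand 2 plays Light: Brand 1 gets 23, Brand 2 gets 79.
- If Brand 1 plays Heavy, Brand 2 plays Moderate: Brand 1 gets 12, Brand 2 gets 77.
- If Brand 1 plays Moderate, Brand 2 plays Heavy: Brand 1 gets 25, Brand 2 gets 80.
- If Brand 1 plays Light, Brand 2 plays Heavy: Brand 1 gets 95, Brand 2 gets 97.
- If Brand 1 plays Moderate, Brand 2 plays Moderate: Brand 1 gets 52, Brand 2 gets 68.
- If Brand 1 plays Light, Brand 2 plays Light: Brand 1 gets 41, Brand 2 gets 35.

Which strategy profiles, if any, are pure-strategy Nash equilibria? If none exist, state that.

Pure NE: (Light, Heavy)

Brand 1 against Light: payoffs 41, 23, 14 → best response Light.
Brand 1 against Moderate: payoffs 14, 52, 12 → best response Moderate.
Brand 1 against Heavy: payoffs 95, 25, 69 → best response Light.
Brand 2 against Light: payoffs 35, 49, 97 → best response Heavy.
Brand 2 against Moderate: payoffs 79, 68, 80 → best response Heavy.
Brand 2 against Heavy: payoffs 88, 77, 62 → best response Light.
Mutual best responses: (Light, Heavy).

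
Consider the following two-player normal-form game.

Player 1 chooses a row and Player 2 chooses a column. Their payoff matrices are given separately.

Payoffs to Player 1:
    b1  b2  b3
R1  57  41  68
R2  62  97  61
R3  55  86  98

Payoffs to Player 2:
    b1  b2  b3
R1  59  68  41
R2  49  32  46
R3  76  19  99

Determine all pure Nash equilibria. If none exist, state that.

Player 1 against b1: payoffs 57, 62, 55 → best response R2.
Player 1 against b2: payoffs 41, 97, 86 → best response R2.
Player 1 against b3: payoffs 68, 61, 98 → best response R3.
Player 2 against R1: payoffs 59, 68, 41 → best response b2.
Player 2 against R2: payoffs 49, 32, 46 → best response b1.
Player 2 against R3: payoffs 76, 19, 99 → best response b3.
Mutual best responses: (R2, b1); (R3, b3).

Pure-strategy Nash equilibria: (R2, b1) and (R3, b3)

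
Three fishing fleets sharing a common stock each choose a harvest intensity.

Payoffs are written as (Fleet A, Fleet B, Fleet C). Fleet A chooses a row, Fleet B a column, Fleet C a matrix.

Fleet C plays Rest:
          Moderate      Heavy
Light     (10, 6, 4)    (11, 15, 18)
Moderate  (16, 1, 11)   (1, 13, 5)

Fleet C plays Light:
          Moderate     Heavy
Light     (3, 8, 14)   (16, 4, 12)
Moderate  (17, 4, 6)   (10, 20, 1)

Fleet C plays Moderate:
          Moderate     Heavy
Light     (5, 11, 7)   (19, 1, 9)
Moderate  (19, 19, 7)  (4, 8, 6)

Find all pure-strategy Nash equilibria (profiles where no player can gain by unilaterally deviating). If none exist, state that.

(Light, Moderate, Rest): Fleet A can switch to Moderate (10 → 16). Not NE.
(Light, Moderate, Light): Fleet A can switch to Moderate (3 → 17). Not NE.
(Light, Moderate, Moderate): Fleet A can switch to Moderate (5 → 19). Not NE.
(Light, Heavy, Rest): Fleet A gets 11, best alternative 1; Fleet B gets 15, best alternative 6; Fleet C gets 18, best alternative 12. No profitable deviation — NE.
(Light, Heavy, Light): Fleet B can switch to Moderate (4 → 8). Not NE.
(Light, Heavy, Moderate): Fleet B can switch to Moderate (1 → 11). Not NE.
(Moderate, Moderate, Rest): Fleet B can switch to Heavy (1 → 13). Not NE.
(Moderate, Moderate, Light): Fleet B can switch to Heavy (4 → 20). Not NE.
(Moderate, Moderate, Moderate): Fleet C can switch to Rest (7 → 11). Not NE.
(The remaining 3 profiles each have a profitable deviation by the same check.)

The unique pure-strategy Nash equilibrium is (Light, Heavy, Rest).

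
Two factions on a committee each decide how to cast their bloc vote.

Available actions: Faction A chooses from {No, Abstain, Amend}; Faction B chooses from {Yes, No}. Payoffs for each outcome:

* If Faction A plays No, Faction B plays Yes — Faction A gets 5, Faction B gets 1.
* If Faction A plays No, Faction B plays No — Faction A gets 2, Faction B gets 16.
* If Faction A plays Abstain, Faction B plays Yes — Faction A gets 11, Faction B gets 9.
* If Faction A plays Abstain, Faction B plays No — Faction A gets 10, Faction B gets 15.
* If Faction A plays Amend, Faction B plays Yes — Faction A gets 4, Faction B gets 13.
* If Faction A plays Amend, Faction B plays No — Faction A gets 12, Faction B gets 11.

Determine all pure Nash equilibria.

No pure-strategy Nash equilibrium.

Mark each player's best response to every combination of opponents' strategies; a profile where every player is best-responding is a pure Nash equilibrium.
Faction A against Yes: payoffs 5, 11, 4 → best response Abstain.
Faction A against No: payoffs 2, 10, 12 → best response Amend.
Faction B against No: payoffs 1, 16 → best response No.
Faction B against Abstain: payoffs 9, 15 → best response No.
Faction B against Amend: payoffs 13, 11 → best response Yes.
No profile is a mutual best response for all players.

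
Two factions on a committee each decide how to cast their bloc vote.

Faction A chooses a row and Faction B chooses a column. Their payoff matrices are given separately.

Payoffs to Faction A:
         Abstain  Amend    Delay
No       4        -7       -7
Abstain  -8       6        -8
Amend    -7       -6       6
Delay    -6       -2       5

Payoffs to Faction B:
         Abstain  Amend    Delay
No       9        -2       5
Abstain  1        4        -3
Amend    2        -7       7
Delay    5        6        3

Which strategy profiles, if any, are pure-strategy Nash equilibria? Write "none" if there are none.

Check each profile: it is a Nash equilibrium iff no player can strictly gain by switching unilaterally.
(No, Abstain): Faction A gets 4, best alternative -6; Faction B gets 9, best alternative 5. No profitable deviation — NE.
(No, Amend): Faction A can switch to Abstain (-7 → 6). Not NE.
(No, Delay): Faction A can switch to Amend (-7 → 6). Not NE.
(Abstain, Abstain): Faction A can switch to No (-8 → 4). Not NE.
(Abstain, Amend): Faction A gets 6, best alternative -2; Faction B gets 4, best alternative 1. No profitable deviation — NE.
(Abstain, Delay): Faction A can switch to No (-8 → -7). Not NE.
(Amend, Abstain): Faction A can switch to No (-7 → 4). Not NE.
(Amend, Amend): Faction A can switch to Abstain (-6 → 6). Not NE.
(Amend, Delay): Faction A gets 6, best alternative 5; Faction B gets 7, best alternative 2. No profitable deviation — NE.
(The remaining 3 profiles each have a profitable deviation by the same check.)

Pure-strategy Nash equilibria: (No, Abstain); (Abstain, Amend); (Amend, Delay)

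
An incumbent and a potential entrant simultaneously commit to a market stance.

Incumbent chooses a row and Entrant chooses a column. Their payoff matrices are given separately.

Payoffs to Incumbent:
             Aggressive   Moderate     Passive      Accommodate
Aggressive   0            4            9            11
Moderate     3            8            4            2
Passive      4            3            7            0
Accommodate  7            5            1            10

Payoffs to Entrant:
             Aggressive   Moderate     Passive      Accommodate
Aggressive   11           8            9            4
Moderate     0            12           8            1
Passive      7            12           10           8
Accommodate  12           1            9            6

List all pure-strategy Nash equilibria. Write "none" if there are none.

The pure Nash equilibria are (Moderate, Moderate) and (Accommodate, Aggressive).

Mark each player's best response to every combination of opponents' strategies; a profile where every player is best-responding is a pure Nash equilibrium.
Incumbent against Aggressive: payoffs 0, 3, 4, 7 → best response Accommodate.
Incumbent against Moderate: payoffs 4, 8, 3, 5 → best response Moderate.
Incumbent against Passive: payoffs 9, 4, 7, 1 → best response Aggressive.
Incumbent against Accommodate: payoffs 11, 2, 0, 10 → best response Aggressive.
Entrant against Aggressive: payoffs 11, 8, 9, 4 → best response Aggressive.
Entrant against Moderate: payoffs 0, 12, 8, 1 → best response Moderate.
Entrant against Passive: payoffs 7, 12, 10, 8 → best response Moderate.
Entrant against Accommodate: payoffs 12, 1, 9, 6 → best response Aggressive.
Mutual best responses: (Moderate, Moderate); (Accommodate, Aggressive).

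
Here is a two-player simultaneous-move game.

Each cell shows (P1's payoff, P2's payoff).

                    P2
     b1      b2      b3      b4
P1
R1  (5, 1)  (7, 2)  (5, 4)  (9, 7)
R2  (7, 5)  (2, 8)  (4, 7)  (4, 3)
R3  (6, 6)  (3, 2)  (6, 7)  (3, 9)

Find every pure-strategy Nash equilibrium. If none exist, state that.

Pure NE: (R1, b4)

Check each profile: it is a Nash equilibrium iff no player can strictly gain by switching unilaterally.
(R1, b1): P1 can switch to R2 (5 → 7). Not NE.
(R1, b2): P2 can switch to b3 (2 → 4). Not NE.
(R1, b3): P1 can switch to R3 (5 → 6). Not NE.
(R1, b4): P1 gets 9, best alternative 4; P2 gets 7, best alternative 4. No profitable deviation — NE.
(R2, b1): P2 can switch to b2 (5 → 8). Not NE.
(R2, b2): P1 can switch to R1 (2 → 7). Not NE.
(R2, b3): P1 can switch to R1 (4 → 5). Not NE.
(R2, b4): P1 can switch to R1 (4 → 9). Not NE.
(R3, b1): P1 can switch to R2 (6 → 7). Not NE.
(R3, b2): P1 can switch to R1 (3 → 7). Not NE.
(R3, b3): P2 can switch to b4 (7 → 9). Not NE.
(The remaining 1 profile has a profitable deviation by the same check.)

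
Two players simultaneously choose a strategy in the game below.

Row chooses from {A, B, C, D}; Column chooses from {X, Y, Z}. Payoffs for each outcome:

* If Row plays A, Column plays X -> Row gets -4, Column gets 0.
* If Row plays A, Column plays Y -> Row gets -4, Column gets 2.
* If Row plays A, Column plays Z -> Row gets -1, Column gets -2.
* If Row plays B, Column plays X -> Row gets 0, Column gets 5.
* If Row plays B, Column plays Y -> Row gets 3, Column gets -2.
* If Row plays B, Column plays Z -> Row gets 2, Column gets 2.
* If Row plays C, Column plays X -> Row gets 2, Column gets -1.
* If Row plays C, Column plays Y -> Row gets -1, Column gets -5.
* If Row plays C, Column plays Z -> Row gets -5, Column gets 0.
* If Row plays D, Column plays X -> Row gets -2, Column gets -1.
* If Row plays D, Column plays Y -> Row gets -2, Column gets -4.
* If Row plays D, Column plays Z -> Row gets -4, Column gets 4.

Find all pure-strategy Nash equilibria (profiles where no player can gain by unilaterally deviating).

none

Row against X: payoffs -4, 0, 2, -2 → best response C.
Row against Y: payoffs -4, 3, -1, -2 → best response B.
Row against Z: payoffs -1, 2, -5, -4 → best response B.
Column against A: payoffs 0, 2, -2 → best response Y.
Column against B: payoffs 5, -2, 2 → best response X.
Column against C: payoffs -1, -5, 0 → best response Z.
Column against D: payoffs -1, -4, 4 → best response Z.
No profile is a mutual best response for all players.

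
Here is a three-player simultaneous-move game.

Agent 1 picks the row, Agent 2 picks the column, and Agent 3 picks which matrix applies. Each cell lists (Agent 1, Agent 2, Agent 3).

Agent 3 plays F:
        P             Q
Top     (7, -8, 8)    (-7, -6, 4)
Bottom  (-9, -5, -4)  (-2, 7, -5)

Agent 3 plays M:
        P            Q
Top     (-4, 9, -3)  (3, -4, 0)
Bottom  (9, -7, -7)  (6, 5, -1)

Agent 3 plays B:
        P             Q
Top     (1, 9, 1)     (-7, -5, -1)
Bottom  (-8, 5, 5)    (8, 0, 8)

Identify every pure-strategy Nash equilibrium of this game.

(Top, P, F): Agent 2 can switch to Q (-8 → -6). Not NE.
(Top, P, M): Agent 1 can switch to Bottom (-4 → 9). Not NE.
(Top, P, B): Agent 3 can switch to F (1 → 8). Not NE.
(Top, Q, F): Agent 1 can switch to Bottom (-7 → -2). Not NE.
(Top, Q, M): Agent 1 can switch to Bottom (3 → 6). Not NE.
(Top, Q, B): Agent 1 can switch to Bottom (-7 → 8). Not NE.
(Bottom, P, F): Agent 1 can switch to Top (-9 → 7). Not NE.
(Bottom, P, M): Agent 2 can switch to Q (-7 → 5). Not NE.
(Bottom, P, B): Agent 1 can switch to Top (-8 → 1). Not NE.
(Bottom, Q, F): Agent 3 can switch to M (-5 → -1). Not NE.
(The remaining 2 profiles each have a profitable deviation by the same check.)

This game has no pure Nash equilibrium.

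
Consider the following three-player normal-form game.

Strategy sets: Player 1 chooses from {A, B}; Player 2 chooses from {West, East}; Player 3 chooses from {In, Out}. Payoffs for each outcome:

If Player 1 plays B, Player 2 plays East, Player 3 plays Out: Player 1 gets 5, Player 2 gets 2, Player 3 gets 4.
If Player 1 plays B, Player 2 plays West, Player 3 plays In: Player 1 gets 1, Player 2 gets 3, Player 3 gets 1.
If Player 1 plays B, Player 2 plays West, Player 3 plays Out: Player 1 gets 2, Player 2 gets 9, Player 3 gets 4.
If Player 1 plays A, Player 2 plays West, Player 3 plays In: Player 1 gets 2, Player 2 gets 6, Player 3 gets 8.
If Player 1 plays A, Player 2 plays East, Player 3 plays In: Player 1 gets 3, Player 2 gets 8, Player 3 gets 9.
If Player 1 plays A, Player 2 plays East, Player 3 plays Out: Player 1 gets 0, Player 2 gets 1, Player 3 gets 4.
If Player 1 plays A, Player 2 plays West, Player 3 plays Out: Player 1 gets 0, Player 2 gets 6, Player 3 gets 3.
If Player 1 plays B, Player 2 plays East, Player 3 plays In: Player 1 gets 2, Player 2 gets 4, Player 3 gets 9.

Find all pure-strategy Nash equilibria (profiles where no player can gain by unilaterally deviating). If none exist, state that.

Mark each player's best response to every combination of opponents' strategies; a profile where every player is best-responding is a pure Nash equilibrium.
Player 1 against (West, In): payoffs 2, 1 → best response A.
Player 1 against (West, Out): payoffs 0, 2 → best response B.
Player 1 against (East, In): payoffs 3, 2 → best response A.
Player 1 against (East, Out): payoffs 0, 5 → best response B.
Player 2 against (A, In): payoffs 6, 8 → best response East.
Player 2 against (A, Out): payoffs 6, 1 → best response West.
Player 2 against (B, In): payoffs 3, 4 → best response East.
Player 2 against (B, Out): payoffs 9, 2 → best response West.
Player 3 against (A, West): payoffs 8, 3 → best response In.
Player 3 against (A, East): payoffs 9, 4 → best response In.
Player 3 against (B, West): payoffs 1, 4 → best response Out.
Player 3 against (B, East): payoffs 9, 4 → best response In.
Mutual best responses: (A, East, In); (B, West, Out).

(A, East, In), (B, West, Out)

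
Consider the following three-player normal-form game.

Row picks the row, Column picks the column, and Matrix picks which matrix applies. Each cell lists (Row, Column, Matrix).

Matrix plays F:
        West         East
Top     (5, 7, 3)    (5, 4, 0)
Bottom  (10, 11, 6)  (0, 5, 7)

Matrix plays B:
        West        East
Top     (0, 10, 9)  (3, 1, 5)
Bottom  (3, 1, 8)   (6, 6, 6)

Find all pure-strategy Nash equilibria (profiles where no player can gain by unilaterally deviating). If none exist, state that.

none

For each strategy profile, look for a profitable unilateral deviation.
(Top, West, F): Row can switch to Bottom (5 → 10). Not NE.
(Top, West, B): Row can switch to Bottom (0 → 3). Not NE.
(Top, East, F): Column can switch to West (4 → 7). Not NE.
(Top, East, B): Row can switch to Bottom (3 → 6). Not NE.
(Bottom, West, F): Matrix can switch to B (6 → 8). Not NE.
(Bottom, West, B): Column can switch to East (1 → 6). Not NE.
(Bottom, East, F): Row can switch to Top (0 → 5). Not NE.
(Bottom, East, B): Matrix can switch to F (6 → 7). Not NE.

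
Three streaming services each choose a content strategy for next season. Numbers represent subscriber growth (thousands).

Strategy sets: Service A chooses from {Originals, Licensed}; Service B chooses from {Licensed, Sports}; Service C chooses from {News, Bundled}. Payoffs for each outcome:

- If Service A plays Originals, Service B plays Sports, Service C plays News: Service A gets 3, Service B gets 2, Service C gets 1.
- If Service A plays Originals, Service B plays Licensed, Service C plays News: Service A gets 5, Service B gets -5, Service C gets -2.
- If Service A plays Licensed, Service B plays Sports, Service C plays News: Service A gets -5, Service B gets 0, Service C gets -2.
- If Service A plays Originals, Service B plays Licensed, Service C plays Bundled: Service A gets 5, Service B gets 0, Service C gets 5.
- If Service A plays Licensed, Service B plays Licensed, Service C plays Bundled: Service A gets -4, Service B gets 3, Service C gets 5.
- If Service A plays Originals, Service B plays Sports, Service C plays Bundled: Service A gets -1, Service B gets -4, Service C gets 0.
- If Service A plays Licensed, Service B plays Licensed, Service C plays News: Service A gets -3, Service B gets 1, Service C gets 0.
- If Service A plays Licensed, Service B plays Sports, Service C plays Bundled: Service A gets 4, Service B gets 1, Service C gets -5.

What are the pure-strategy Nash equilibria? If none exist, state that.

(Originals, Licensed, Bundled); (Originals, Sports, News)

For each player, find the best response to each opponent profile; mutual best responses are the pure NE.
Service A against (Licensed, News): payoffs 5, -3 → best response Originals.
Service A against (Licensed, Bundled): payoffs 5, -4 → best response Originals.
Service A against (Sports, News): payoffs 3, -5 → best response Originals.
Service A against (Sports, Bundled): payoffs -1, 4 → best response Licensed.
Service B against (Originals, News): payoffs -5, 2 → best response Sports.
Service B against (Originals, Bundled): payoffs 0, -4 → best response Licensed.
Service B against (Licensed, News): payoffs 1, 0 → best response Licensed.
Service B against (Licensed, Bundled): payoffs 3, 1 → best response Licensed.
Service C against (Originals, Licensed): payoffs -2, 5 → best response Bundled.
Service C against (Originals, Sports): payoffs 1, 0 → best response News.
Service C against (Licensed, Licensed): payoffs 0, 5 → best response Bundled.
Service C against (Licensed, Sports): payoffs -2, -5 → best response News.
Mutual best responses: (Originals, Licensed, Bundled); (Originals, Sports, News).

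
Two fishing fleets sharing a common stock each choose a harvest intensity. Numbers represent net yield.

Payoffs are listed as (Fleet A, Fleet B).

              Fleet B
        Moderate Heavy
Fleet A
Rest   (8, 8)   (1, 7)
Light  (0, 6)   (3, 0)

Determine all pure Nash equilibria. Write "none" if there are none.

For each player, find the best response to each opponent profile; mutual best responses are the pure NE.
Fleet A against Moderate: payoffs 8, 0 → best response Rest.
Fleet A against Heavy: payoffs 1, 3 → best response Light.
Fleet B against Rest: payoffs 8, 7 → best response Moderate.
Fleet B against Light: payoffs 6, 0 → best response Moderate.
Mutual best responses: (Rest, Moderate).

Pure NE: (Rest, Moderate)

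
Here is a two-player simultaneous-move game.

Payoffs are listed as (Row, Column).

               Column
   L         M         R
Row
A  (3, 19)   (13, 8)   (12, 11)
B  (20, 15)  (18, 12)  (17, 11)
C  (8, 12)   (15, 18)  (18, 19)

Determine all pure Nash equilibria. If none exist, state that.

Row against L: payoffs 3, 20, 8 → best response B.
Row against M: payoffs 13, 18, 15 → best response B.
Row against R: payoffs 12, 17, 18 → best response C.
Column against A: payoffs 19, 8, 11 → best response L.
Column against B: payoffs 15, 12, 11 → best response L.
Column against C: payoffs 12, 18, 19 → best response R.
Mutual best responses: (B, L); (C, R).

(B, L), (C, R)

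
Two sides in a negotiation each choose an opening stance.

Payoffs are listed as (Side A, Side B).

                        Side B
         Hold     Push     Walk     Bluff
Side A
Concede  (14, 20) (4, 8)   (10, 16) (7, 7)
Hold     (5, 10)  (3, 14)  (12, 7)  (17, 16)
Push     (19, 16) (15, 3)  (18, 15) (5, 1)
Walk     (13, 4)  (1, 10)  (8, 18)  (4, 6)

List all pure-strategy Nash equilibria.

(Hold, Bluff); (Push, Hold)

For each player, find the best response to each opponent profile; mutual best responses are the pure NE.
Side A against Hold: payoffs 14, 5, 19, 13 → best response Push.
Side A against Push: payoffs 4, 3, 15, 1 → best response Push.
Side A against Walk: payoffs 10, 12, 18, 8 → best response Push.
Side A against Bluff: payoffs 7, 17, 5, 4 → best response Hold.
Side B against Concede: payoffs 20, 8, 16, 7 → best response Hold.
Side B against Hold: payoffs 10, 14, 7, 16 → best response Bluff.
Side B against Push: payoffs 16, 3, 15, 1 → best response Hold.
Side B against Walk: payoffs 4, 10, 18, 6 → best response Walk.
Mutual best responses: (Hold, Bluff); (Push, Hold).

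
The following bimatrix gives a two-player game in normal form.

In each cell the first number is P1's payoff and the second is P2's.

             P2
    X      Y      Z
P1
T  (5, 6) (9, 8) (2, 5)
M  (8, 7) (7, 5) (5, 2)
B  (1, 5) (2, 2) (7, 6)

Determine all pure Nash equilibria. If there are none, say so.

(T, Y); (M, X); (B, Z)

Mark each player's best response to every combination of opponents' strategies; a profile where every player is best-responding is a pure Nash equilibrium.
P1 against X: payoffs 5, 8, 1 → best response M.
P1 against Y: payoffs 9, 7, 2 → best response T.
P1 against Z: payoffs 2, 5, 7 → best response B.
P2 against T: payoffs 6, 8, 5 → best response Y.
P2 against M: payoffs 7, 5, 2 → best response X.
P2 against B: payoffs 5, 2, 6 → best response Z.
Mutual best responses: (T, Y); (M, X); (B, Z).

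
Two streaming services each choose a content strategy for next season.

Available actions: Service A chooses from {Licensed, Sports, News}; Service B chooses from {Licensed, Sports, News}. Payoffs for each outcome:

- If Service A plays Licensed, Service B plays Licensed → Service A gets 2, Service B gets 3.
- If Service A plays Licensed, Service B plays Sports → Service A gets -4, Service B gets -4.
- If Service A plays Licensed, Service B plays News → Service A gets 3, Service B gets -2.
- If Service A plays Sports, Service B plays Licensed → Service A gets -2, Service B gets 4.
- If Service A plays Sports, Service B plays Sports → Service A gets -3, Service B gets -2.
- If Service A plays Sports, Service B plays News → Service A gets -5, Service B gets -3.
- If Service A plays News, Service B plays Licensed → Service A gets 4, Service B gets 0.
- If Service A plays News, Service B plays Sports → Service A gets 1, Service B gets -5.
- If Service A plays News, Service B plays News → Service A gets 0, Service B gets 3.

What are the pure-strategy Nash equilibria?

For each player, find the best response to each opponent profile; mutual best responses are the pure NE.
Service A against Licensed: payoffs 2, -2, 4 → best response News.
Service A against Sports: payoffs -4, -3, 1 → best response News.
Service A against News: payoffs 3, -5, 0 → best response Licensed.
Service B against Licensed: payoffs 3, -4, -2 → best response Licensed.
Service B against Sports: payoffs 4, -2, -3 → best response Licensed.
Service B against News: payoffs 0, -5, 3 → best response News.
No profile is a mutual best response for all players.

This game has no pure Nash equilibrium.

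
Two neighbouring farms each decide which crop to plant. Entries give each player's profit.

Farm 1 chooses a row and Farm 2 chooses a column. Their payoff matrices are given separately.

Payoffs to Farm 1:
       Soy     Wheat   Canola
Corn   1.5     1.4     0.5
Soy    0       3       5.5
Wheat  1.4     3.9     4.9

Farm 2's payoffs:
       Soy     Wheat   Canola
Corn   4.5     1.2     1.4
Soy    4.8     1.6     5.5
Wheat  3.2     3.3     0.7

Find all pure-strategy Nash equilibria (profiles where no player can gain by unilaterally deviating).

(Corn, Soy) and (Soy, Canola) and (Wheat, Wheat)

For each player, find the best response to each opponent profile; mutual best responses are the pure NE.
Farm 1 against Soy: payoffs 1.5, 0, 1.4 → best response Corn.
Farm 1 against Wheat: payoffs 1.4, 3, 3.9 → best response Wheat.
Farm 1 against Canola: payoffs 0.5, 5.5, 4.9 → best response Soy.
Farm 2 against Corn: payoffs 4.5, 1.2, 1.4 → best response Soy.
Farm 2 against Soy: payoffs 4.8, 1.6, 5.5 → best response Canola.
Farm 2 against Wheat: payoffs 3.2, 3.3, 0.7 → best response Wheat.
Mutual best responses: (Corn, Soy); (Soy, Canola); (Wheat, Wheat).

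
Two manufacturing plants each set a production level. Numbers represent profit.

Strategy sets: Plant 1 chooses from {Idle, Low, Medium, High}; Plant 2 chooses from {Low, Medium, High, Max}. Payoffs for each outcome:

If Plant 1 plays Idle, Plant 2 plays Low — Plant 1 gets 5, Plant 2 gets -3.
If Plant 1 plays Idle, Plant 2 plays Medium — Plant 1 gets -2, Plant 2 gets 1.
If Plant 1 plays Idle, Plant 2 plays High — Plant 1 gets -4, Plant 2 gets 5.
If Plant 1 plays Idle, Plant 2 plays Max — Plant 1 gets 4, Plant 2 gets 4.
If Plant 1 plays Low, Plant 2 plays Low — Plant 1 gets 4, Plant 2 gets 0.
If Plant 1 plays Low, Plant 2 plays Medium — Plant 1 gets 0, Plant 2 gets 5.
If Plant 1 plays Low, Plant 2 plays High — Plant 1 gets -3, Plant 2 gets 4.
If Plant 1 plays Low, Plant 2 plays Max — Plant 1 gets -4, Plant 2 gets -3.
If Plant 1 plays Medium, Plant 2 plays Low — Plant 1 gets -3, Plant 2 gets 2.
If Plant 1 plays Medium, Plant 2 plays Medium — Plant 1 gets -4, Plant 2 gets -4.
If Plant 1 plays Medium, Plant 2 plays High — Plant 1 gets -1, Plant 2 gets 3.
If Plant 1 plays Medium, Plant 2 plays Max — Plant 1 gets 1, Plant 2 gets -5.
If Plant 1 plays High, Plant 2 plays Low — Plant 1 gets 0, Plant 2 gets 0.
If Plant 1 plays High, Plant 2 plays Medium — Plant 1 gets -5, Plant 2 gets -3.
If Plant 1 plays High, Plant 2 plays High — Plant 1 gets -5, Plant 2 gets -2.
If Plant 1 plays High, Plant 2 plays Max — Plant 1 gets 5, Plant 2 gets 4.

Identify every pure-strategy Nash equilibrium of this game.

For each player, find the best response to each opponent profile; mutual best responses are the pure NE.
Plant 1 against Low: payoffs 5, 4, -3, 0 → best response Idle.
Plant 1 against Medium: payoffs -2, 0, -4, -5 → best response Low.
Plant 1 against High: payoffs -4, -3, -1, -5 → best response Medium.
Plant 1 against Max: payoffs 4, -4, 1, 5 → best response High.
Plant 2 against Idle: payoffs -3, 1, 5, 4 → best response High.
Plant 2 against Low: payoffs 0, 5, 4, -3 → best response Medium.
Plant 2 against Medium: payoffs 2, -4, 3, -5 → best response High.
Plant 2 against High: payoffs 0, -3, -2, 4 → best response Max.
Mutual best responses: (Low, Medium); (Medium, High); (High, Max).

(Low, Medium); (Medium, High); (High, Max)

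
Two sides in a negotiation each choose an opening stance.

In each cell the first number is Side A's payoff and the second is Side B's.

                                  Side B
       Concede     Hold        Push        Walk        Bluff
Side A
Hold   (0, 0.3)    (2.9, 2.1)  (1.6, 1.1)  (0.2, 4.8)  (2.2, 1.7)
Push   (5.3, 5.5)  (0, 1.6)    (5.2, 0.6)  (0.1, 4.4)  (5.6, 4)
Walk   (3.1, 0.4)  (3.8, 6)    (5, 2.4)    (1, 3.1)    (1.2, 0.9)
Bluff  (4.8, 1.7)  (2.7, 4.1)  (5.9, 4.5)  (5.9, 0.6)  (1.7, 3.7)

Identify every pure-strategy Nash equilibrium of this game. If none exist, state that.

Pure-strategy Nash equilibria: (Push, Concede), (Walk, Hold), (Bluff, Push)

(Hold, Concede): Side A can switch to Push (0 → 5.3). Not NE.
(Hold, Hold): Side A can switch to Walk (2.9 → 3.8). Not NE.
(Hold, Push): Side A can switch to Push (1.6 → 5.2). Not NE.
(Hold, Walk): Side A can switch to Walk (0.2 → 1). Not NE.
(Hold, Bluff): Side A can switch to Push (2.2 → 5.6). Not NE.
(Push, Concede): Side A gets 5.3, best alternative 4.8; Side B gets 5.5, best alternative 4.4. No profitable deviation — NE.
(Push, Hold): Side A can switch to Hold (0 → 2.9). Not NE.
(Push, Push): Side A can switch to Bluff (5.2 → 5.9). Not NE.
(Push, Walk): Side A can switch to Hold (0.1 → 0.2). Not NE.
(Walk, Hold): Side A gets 3.8, best alternative 2.9; Side B gets 6, best alternative 3.1. No profitable deviation — NE.
(Bluff, Push): Side A gets 5.9, best alternative 5.2; Side B gets 4.5, best alternative 4.1. No profitable deviation — NE.
(The remaining 9 profiles each have a profitable deviation by the same check.)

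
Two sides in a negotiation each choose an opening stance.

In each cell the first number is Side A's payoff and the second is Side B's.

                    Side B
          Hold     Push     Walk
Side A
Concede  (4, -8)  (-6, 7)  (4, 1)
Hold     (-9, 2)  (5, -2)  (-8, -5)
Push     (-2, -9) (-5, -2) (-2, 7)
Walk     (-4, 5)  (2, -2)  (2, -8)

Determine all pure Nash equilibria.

There is no pure-strategy Nash equilibrium.

Side A against Hold: payoffs 4, -9, -2, -4 → best response Concede.
Side A against Push: payoffs -6, 5, -5, 2 → best response Hold.
Side A against Walk: payoffs 4, -8, -2, 2 → best response Concede.
Side B against Concede: payoffs -8, 7, 1 → best response Push.
Side B against Hold: payoffs 2, -2, -5 → best response Hold.
Side B against Push: payoffs -9, -2, 7 → best response Walk.
Side B against Walk: payoffs 5, -2, -8 → best response Hold.
No profile is a mutual best response for all players.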